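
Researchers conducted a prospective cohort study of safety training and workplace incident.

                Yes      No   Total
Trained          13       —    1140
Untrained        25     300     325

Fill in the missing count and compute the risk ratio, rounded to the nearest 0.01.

0.15

The missing cell is in the exposed row: 1140 − 13 = 1127.
So a = 13, b = 1127, c = 25, d = 300.
RR = [a/(a+b)] / [c/(c+d)] = (13/1140) / (25/325) = 0.01140/0.07692 = 0.14825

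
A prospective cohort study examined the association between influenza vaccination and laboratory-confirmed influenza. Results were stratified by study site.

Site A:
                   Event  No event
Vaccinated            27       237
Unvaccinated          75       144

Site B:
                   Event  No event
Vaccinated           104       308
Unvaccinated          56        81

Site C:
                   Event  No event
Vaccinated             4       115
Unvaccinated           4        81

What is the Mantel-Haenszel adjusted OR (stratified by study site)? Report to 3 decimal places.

OR_MH = Σ(aᵢdᵢ/nᵢ) / Σ(bᵢcᵢ/nᵢ), where nᵢ is the stratum total.
Stratum 1 (Site A): n = 483; a·d/n = 27·144/483 = 8.0497; b·c/n = 237·75/483 = 36.8012
Stratum 2 (Site B): n = 549; a·d/n = 104·81/549 = 15.3443; b·c/n = 308·56/549 = 31.4171
Stratum 3 (Site C): n = 204; a·d/n = 4·81/204 = 1.5882; b·c/n = 115·4/204 = 2.2549
OR_MH = (8.0497 + 15.3443 + 1.5882) / (36.8012 + 31.4171 + 2.2549) = 24.9822 / 70.4733 = 0.35449

0.354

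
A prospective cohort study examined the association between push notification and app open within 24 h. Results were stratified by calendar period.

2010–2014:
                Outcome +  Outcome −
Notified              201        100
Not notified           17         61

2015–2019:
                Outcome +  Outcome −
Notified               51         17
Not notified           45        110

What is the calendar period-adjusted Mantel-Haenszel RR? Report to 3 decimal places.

RR_MH = Σ(aᵢ·n₀ᵢ/nᵢ) / Σ(cᵢ·n₁ᵢ/nᵢ), with n₁ᵢ = aᵢ+bᵢ (exposed), n₀ᵢ = cᵢ+dᵢ (unexposed), nᵢ = n₁ᵢ+n₀ᵢ.
Stratum 1 (2010–2014): n₁ = 301, n₀ = 78, n = 379; a·n₀/n = 201·78/379 = 41.3668; c·n₁/n = 17·301/379 = 13.5013
Stratum 2 (2015–2019): n₁ = 68, n₀ = 155, n = 223; a·n₀/n = 51·155/223 = 35.4484; c·n₁/n = 45·68/223 = 13.7220
RR_MH = (41.3668 + 35.4484) / (13.5013 + 13.7220) = 76.8152 / 27.2233 = 2.82167

2.822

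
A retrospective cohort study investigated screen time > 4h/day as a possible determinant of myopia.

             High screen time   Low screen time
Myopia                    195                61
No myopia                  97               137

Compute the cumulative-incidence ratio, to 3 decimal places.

Reading the table with exposure as columns: a = 195 (High screen time, case), b = 97 (High screen time, non-case), c = 61 (Low screen time, case), d = 137.
Risk in exposed = 195/292 = 0.66781; risk in unexposed = 61/198 = 0.30808.
RR = 0.66781 / 0.30808 = 2.16764
The risk among the exposed is 2.17 times that among the unexposed.

2.168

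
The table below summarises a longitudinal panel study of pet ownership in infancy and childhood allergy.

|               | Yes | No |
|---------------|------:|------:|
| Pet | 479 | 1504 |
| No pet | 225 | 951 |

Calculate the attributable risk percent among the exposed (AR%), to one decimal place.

Cells: a = 479, b = 1504, c = 225, d = 951.
Risk in exposed = 479/1983 = 0.24155; risk in unexposed = 225/1176 = 0.19133.
RR = 0.24155/0.19133 = 1.26252
AR% = (RR − 1)/RR × 100 = (1.26252 − 1)/1.26252 × 100 = 20.7932%

20.8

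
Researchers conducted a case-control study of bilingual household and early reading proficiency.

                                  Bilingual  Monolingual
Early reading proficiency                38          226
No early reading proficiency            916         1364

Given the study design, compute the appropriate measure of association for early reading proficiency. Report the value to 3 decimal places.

Reading the table with exposure as columns: a = 38 (Bilingual, case), b = 916 (Bilingual, non-case), c = 226 (Monolingual, case), d = 1364.
This is a case-control study: participants were sampled on outcome status, so risks in the source population cannot be estimated directly — relative risk is not valid here. The odds ratio is the appropriate measure.
OR = (a·d)/(b·c) = (38 × 1364) / (916 × 226) = 51832 / 207016 = 0.25038

0.250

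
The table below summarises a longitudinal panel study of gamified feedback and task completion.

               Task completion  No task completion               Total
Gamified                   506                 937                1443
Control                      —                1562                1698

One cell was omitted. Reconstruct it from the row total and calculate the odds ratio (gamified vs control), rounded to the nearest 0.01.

The missing cell is in the unexposed row: 1698 − 1562 = 136.
So a = 506, b = 937, c = 136, d = 1562.
OR = (a·d)/(b·c) = (506 × 1562) / (937 × 136) = 790372 / 127432 = 6.20230

6.20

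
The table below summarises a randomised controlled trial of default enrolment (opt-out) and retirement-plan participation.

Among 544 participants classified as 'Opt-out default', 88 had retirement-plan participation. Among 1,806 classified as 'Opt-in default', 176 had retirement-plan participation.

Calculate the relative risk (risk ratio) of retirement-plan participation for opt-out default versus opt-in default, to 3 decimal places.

From the description: a = 88, b = 456, c = 176, d = 1630.
Risk in exposed = 88/544 = 0.16176; risk in unexposed = 176/1806 = 0.09745.
RR = 0.16176 / 0.09745 = 1.65993
The risk among the exposed is 1.66 times that among the unexposed.

1.660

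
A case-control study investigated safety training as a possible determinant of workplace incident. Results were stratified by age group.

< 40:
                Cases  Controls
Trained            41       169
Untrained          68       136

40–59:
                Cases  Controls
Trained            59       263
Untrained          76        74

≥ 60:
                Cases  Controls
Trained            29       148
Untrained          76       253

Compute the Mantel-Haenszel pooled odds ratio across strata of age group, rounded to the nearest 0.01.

0.40

OR_MH = Σ(aᵢdᵢ/nᵢ) / Σ(bᵢcᵢ/nᵢ), where nᵢ is the stratum total.
Stratum 1 (< 40): n = 414; a·d/n = 41·136/414 = 13.4686; b·c/n = 169·68/414 = 27.7585
Stratum 2 (40–59): n = 472; a·d/n = 59·74/472 = 9.2500; b·c/n = 263·76/472 = 42.3475
Stratum 3 (≥ 60): n = 506; a·d/n = 29·253/506 = 14.5000; b·c/n = 148·76/506 = 22.2292
OR_MH = (13.4686 + 9.2500 + 14.5000) / (27.7585 + 42.3475 + 22.2292) = 37.2186 / 92.3352 = 0.40308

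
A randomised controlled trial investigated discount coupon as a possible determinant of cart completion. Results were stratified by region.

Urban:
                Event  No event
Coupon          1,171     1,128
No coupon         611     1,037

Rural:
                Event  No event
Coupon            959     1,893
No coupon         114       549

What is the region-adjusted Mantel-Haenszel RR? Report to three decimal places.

RR_MH = Σ(aᵢ·n₀ᵢ/nᵢ) / Σ(cᵢ·n₁ᵢ/nᵢ), with n₁ᵢ = aᵢ+bᵢ (exposed), n₀ᵢ = cᵢ+dᵢ (unexposed), nᵢ = n₁ᵢ+n₀ᵢ.
Stratum 1 (Urban): n₁ = 2299, n₀ = 1648, n = 3947; a·n₀/n = 1171·1648/3947 = 488.9303; c·n₁/n = 611·2299/3947 = 355.8878
Stratum 2 (Rural): n₁ = 2852, n₀ = 663, n = 3515; a·n₀/n = 959·663/3515 = 180.8868; c·n₁/n = 114·2852/3515 = 92.4973
RR_MH = (488.9303 + 180.8868) / (355.8878 + 92.4973) = 669.8171 / 448.3851 = 1.49384

1.494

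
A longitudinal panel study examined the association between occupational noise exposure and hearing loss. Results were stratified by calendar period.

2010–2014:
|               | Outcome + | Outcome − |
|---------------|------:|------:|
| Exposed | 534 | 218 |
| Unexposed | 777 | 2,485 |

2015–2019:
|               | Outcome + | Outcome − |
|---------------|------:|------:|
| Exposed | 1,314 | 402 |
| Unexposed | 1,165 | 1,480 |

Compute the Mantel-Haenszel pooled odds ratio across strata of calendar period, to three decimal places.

5.191

OR_MH = Σ(aᵢdᵢ/nᵢ) / Σ(bᵢcᵢ/nᵢ), where nᵢ is the stratum total.
Stratum 1 (2010–2014): n = 4014; a·d/n = 534·2485/4014 = 330.5904; b·c/n = 218·777/4014 = 42.1988
Stratum 2 (2015–2019): n = 4361; a·d/n = 1314·1480/4361 = 445.9344; b·c/n = 402·1165/4361 = 107.3905
OR_MH = (330.5904 + 445.9344) / (42.1988 + 107.3905) = 776.5249 / 149.5893 = 5.19105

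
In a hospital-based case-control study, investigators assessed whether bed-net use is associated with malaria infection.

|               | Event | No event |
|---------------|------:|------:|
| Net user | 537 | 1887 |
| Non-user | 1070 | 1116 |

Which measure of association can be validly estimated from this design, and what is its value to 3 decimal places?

0.297

Cells: a = 537, b = 1887, c = 1070, d = 1116.
This is a hospital-based case-control study: participants were sampled on outcome status, so risks in the source population cannot be estimated directly — relative risk is not valid here. The odds ratio is the appropriate measure.
OR = (a·d)/(b·c) = (537 × 1116) / (1887 × 1070) = 599292 / 2019090 = 0.29681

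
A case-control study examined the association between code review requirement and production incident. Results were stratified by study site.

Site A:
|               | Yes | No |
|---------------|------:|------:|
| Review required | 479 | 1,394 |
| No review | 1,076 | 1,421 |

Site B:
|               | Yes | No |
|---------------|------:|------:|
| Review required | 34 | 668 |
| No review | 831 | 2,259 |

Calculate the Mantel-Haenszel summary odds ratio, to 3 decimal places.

0.359

OR_MH = Σ(aᵢdᵢ/nᵢ) / Σ(bᵢcᵢ/nᵢ), where nᵢ is the stratum total.
Stratum 1 (Site A): n = 4370; a·d/n = 479·1421/4370 = 155.7572; b·c/n = 1394·1076/4370 = 343.2366
Stratum 2 (Site B): n = 3792; a·d/n = 34·2259/3792 = 20.2547; b·c/n = 668·831/3792 = 146.3892
OR_MH = (155.7572 + 20.2547) / (343.2366 + 146.3892) = 176.0120 / 489.6259 = 0.35948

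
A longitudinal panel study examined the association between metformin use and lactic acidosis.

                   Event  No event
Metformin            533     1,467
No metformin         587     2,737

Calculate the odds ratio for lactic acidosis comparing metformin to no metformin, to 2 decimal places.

1.69

Cells: a = 533, b = 1467, c = 587, d = 2737.
OR = (a·d)/(b·c) = (533 × 2737) / (1467 × 587) = 1458821 / 861129 = 1.69408
The odds of lactic acidosis are about 1.69 times as high in the metformin group.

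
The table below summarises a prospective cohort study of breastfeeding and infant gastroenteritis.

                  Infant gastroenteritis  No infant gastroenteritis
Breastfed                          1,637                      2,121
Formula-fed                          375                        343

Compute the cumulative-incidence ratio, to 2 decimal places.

0.83

Cells: a = 1637, b = 2121, c = 375, d = 343.
Risk in exposed = 1637/3758 = 0.43560; risk in unexposed = 375/718 = 0.52228.
RR = 0.43560 / 0.52228 = 0.83404
The risk is 17% lower among the exposed than among the unexposed.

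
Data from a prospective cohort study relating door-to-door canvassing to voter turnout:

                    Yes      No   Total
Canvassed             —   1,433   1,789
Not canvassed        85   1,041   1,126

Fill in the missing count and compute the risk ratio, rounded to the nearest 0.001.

The missing cell is in the exposed row: 1789 − 1433 = 356.
So a = 356, b = 1433, c = 85, d = 1041.
RR = [a/(a+b)] / [c/(c+d)] = (356/1789) / (85/1126) = 0.19899/0.07549 = 2.63608

2.636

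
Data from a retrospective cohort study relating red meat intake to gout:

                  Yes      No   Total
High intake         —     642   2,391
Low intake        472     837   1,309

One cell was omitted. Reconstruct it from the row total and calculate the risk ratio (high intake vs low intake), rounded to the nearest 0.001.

2.029

The missing cell is in the exposed row: 2391 − 642 = 1749.
So a = 1749, b = 642, c = 472, d = 837.
RR = [a/(a+b)] / [c/(c+d)] = (1749/2391) / (472/1309) = 0.73149/0.36058 = 2.02865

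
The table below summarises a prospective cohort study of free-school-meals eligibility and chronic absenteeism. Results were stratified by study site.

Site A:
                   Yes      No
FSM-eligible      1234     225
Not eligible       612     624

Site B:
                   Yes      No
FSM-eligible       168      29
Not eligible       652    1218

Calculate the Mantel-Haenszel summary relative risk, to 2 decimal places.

RR_MH = Σ(aᵢ·n₀ᵢ/nᵢ) / Σ(cᵢ·n₁ᵢ/nᵢ), with n₁ᵢ = aᵢ+bᵢ (exposed), n₀ᵢ = cᵢ+dᵢ (unexposed), nᵢ = n₁ᵢ+n₀ᵢ.
Stratum 1 (Site A): n₁ = 1459, n₀ = 1236, n = 2695; a·n₀/n = 1234·1236/2695 = 565.9458; c·n₁/n = 612·1459/2695 = 331.3202
Stratum 2 (Site B): n₁ = 197, n₀ = 1870, n = 2067; a·n₀/n = 168·1870/2067 = 151.9884; c·n₁/n = 652·197/2067 = 62.1403
RR_MH = (565.9458 + 151.9884) / (331.3202 + 62.1403) = 717.9342 / 393.4605 = 1.82467

1.82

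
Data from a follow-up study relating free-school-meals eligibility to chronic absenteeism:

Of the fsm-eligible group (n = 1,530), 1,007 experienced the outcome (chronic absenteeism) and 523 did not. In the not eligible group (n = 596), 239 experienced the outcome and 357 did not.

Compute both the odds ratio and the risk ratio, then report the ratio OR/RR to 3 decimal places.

1.752

From the description: a = 1007, b = 523, c = 239, d = 357.
OR = (1007·357)/(523·239) = 359499/124997 = 2.87606
Risk in exposed = 1007/1530 = 0.65817; risk in unexposed = 239/596 = 0.40101; RR = 1.64129
OR/RR = 2.87606 / 1.64129 = 1.75231
The outcome is not rare, so the OR lies further from 1 than the RR.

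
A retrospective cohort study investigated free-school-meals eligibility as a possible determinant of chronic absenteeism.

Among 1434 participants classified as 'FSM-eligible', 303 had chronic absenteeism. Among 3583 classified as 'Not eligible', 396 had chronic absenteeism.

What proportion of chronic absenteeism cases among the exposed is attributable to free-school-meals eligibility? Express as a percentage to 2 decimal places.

47.69

From the description: a = 303, b = 1131, c = 396, d = 3187.
Risk in exposed = 303/1434 = 0.21130; risk in unexposed = 396/3583 = 0.11052.
RR = 0.21130/0.11052 = 1.91181
AR% = (RR − 1)/RR × 100 = (1.91181 − 1)/1.91181 × 100 = 47.6936%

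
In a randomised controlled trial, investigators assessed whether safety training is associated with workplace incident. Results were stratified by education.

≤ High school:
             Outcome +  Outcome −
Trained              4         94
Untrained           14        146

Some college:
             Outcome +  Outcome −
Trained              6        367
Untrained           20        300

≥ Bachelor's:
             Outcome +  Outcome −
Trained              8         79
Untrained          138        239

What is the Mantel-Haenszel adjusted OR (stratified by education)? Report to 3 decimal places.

OR_MH = Σ(aᵢdᵢ/nᵢ) / Σ(bᵢcᵢ/nᵢ), where nᵢ is the stratum total.
Stratum 1 (≤ High school): n = 258; a·d/n = 4·146/258 = 2.2636; b·c/n = 94·14/258 = 5.1008
Stratum 2 (Some college): n = 693; a·d/n = 6·300/693 = 2.5974; b·c/n = 367·20/693 = 10.5916
Stratum 3 (≥ Bachelor's): n = 464; a·d/n = 8·239/464 = 4.1207; b·c/n = 79·138/464 = 23.4957
OR_MH = (2.2636 + 2.5974 + 4.1207) / (5.1008 + 10.5916 + 23.4957) = 8.9817 / 39.1881 = 0.22919

0.229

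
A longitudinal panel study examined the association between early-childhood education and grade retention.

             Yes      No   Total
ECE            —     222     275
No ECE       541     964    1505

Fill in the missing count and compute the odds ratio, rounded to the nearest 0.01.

The missing cell is in the exposed row: 275 − 222 = 53.
So a = 53, b = 222, c = 541, d = 964.
OR = (a·d)/(b·c) = (53 × 964) / (222 × 541) = 51092 / 120102 = 0.42541

0.43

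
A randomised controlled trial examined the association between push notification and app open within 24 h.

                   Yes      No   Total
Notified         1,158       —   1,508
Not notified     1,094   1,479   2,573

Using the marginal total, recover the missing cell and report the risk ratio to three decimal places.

1.806

The missing cell is in the exposed row: 1508 − 1158 = 350.
So a = 1158, b = 350, c = 1094, d = 1479.
RR = [a/(a+b)] / [c/(c+d)] = (1158/1508) / (1094/2573) = 0.76790/0.42518 = 1.80605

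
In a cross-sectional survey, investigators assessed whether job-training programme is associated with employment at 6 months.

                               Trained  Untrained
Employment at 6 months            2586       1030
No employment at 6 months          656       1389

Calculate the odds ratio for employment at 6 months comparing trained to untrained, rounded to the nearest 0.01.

Reading the table with exposure as columns: a = 2586 (Trained, case), b = 656 (Trained, non-case), c = 1030 (Untrained, case), d = 1389.
OR = (a·d)/(b·c) = (2586 × 1389) / (656 × 1030) = 3591954 / 675680 = 5.31606
The odds of employment at 6 months are about 5.32 times as high in the trained group.

5.32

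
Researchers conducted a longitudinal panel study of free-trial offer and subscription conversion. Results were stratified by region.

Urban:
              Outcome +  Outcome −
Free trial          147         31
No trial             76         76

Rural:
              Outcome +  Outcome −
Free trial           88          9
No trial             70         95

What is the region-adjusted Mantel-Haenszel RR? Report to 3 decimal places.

1.840

RR_MH = Σ(aᵢ·n₀ᵢ/nᵢ) / Σ(cᵢ·n₁ᵢ/nᵢ), with n₁ᵢ = aᵢ+bᵢ (exposed), n₀ᵢ = cᵢ+dᵢ (unexposed), nᵢ = n₁ᵢ+n₀ᵢ.
Stratum 1 (Urban): n₁ = 178, n₀ = 152, n = 330; a·n₀/n = 147·152/330 = 67.7091; c·n₁/n = 76·178/330 = 40.9939
Stratum 2 (Rural): n₁ = 97, n₀ = 165, n = 262; a·n₀/n = 88·165/262 = 55.4198; c·n₁/n = 70·97/262 = 25.9160
RR_MH = (67.7091 + 55.4198) / (40.9939 + 25.9160) = 123.1289 / 66.9100 = 1.84022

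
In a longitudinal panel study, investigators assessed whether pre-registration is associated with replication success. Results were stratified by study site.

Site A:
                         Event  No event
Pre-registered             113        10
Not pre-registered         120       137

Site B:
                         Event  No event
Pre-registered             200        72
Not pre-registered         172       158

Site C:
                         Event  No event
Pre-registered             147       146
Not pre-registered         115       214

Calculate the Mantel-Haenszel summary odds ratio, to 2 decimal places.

OR_MH = Σ(aᵢdᵢ/nᵢ) / Σ(bᵢcᵢ/nᵢ), where nᵢ is the stratum total.
Stratum 1 (Site A): n = 380; a·d/n = 113·137/380 = 40.7395; b·c/n = 10·120/380 = 3.1579
Stratum 2 (Site B): n = 602; a·d/n = 200·158/602 = 52.4917; b·c/n = 72·172/602 = 20.5714
Stratum 3 (Site C): n = 622; a·d/n = 147·214/622 = 50.5756; b·c/n = 146·115/622 = 26.9936
OR_MH = (40.7395 + 52.4917 + 50.5756) / (3.1579 + 20.5714 + 26.9936) = 143.8067 / 50.7229 = 2.83514

2.84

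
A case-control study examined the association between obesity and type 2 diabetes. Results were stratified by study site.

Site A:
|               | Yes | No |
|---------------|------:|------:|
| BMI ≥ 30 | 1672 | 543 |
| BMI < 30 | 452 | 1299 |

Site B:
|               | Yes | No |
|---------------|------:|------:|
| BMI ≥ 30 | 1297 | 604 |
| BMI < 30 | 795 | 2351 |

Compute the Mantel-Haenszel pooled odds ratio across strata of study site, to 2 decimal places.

OR_MH = Σ(aᵢdᵢ/nᵢ) / Σ(bᵢcᵢ/nᵢ), where nᵢ is the stratum total.
Stratum 1 (Site A): n = 3966; a·d/n = 1672·1299/3966 = 547.6369; b·c/n = 543·452/3966 = 61.8850
Stratum 2 (Site B): n = 5047; a·d/n = 1297·2351/5047 = 604.1702; b·c/n = 604·795/5047 = 95.1417
OR_MH = (547.6369 + 604.1702) / (61.8850 + 95.1417) = 1151.8071 / 157.0267 = 7.33510

7.34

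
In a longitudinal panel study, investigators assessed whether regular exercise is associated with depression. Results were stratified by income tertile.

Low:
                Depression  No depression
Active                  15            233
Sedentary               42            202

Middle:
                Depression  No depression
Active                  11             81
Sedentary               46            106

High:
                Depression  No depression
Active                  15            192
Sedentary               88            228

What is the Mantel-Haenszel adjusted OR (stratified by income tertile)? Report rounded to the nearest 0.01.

0.26

OR_MH = Σ(aᵢdᵢ/nᵢ) / Σ(bᵢcᵢ/nᵢ), where nᵢ is the stratum total.
Stratum 1 (Low): n = 492; a·d/n = 15·202/492 = 6.1585; b·c/n = 233·42/492 = 19.8902
Stratum 2 (Middle): n = 244; a·d/n = 11·106/244 = 4.7787; b·c/n = 81·46/244 = 15.2705
Stratum 3 (High): n = 523; a·d/n = 15·228/523 = 6.5392; b·c/n = 192·88/523 = 32.3059
OR_MH = (6.1585 + 4.7787 + 6.5392) / (19.8902 + 15.2705 + 32.3059) = 17.4764 / 67.4667 = 0.25904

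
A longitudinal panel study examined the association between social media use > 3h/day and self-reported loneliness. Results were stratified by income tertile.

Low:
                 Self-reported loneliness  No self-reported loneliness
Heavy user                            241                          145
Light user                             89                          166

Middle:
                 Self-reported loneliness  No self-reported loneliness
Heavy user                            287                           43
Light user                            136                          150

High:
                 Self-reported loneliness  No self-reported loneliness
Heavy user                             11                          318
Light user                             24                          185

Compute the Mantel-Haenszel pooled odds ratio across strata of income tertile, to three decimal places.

3.106

OR_MH = Σ(aᵢdᵢ/nᵢ) / Σ(bᵢcᵢ/nᵢ), where nᵢ is the stratum total.
Stratum 1 (Low): n = 641; a·d/n = 241·166/641 = 62.4119; b·c/n = 145·89/641 = 20.1326
Stratum 2 (Middle): n = 616; a·d/n = 287·150/616 = 69.8864; b·c/n = 43·136/616 = 9.4935
Stratum 3 (High): n = 538; a·d/n = 11·185/538 = 3.7825; b·c/n = 318·24/538 = 14.1859
OR_MH = (62.4119 + 69.8864 + 3.7825) / (20.1326 + 9.4935 + 14.1859) = 136.0807 / 43.8120 = 3.10602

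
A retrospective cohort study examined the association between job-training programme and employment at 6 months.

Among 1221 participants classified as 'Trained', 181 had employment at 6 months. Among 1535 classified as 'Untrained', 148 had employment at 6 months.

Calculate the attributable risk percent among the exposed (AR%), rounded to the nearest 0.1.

35.0

From the description: a = 181, b = 1040, c = 148, d = 1387.
Risk in exposed = 181/1221 = 0.14824; risk in unexposed = 148/1535 = 0.09642.
RR = 0.14824/0.09642 = 1.53748
AR% = (RR − 1)/RR × 100 = (1.53748 − 1)/1.53748 × 100 = 34.9585%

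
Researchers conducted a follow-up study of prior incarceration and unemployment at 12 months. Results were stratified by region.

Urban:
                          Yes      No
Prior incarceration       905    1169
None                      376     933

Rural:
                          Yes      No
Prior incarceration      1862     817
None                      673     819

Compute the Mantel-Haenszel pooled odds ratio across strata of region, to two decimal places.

OR_MH = Σ(aᵢdᵢ/nᵢ) / Σ(bᵢcᵢ/nᵢ), where nᵢ is the stratum total.
Stratum 1 (Urban): n = 3383; a·d/n = 905·933/3383 = 249.5906; b·c/n = 1169·376/3383 = 129.9273
Stratum 2 (Rural): n = 4171; a·d/n = 1862·819/4171 = 365.6145; b·c/n = 817·673/4171 = 131.8247
OR_MH = (249.5906 + 365.6145) / (129.9273 + 131.8247) = 615.2051 / 261.7520 = 2.35034

2.35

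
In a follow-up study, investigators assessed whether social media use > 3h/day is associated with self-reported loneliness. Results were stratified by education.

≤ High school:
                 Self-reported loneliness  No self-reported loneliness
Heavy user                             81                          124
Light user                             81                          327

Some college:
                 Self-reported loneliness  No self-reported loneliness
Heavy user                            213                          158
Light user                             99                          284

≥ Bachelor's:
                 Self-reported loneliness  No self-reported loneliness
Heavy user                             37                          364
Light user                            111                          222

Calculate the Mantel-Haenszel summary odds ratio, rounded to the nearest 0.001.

1.461

OR_MH = Σ(aᵢdᵢ/nᵢ) / Σ(bᵢcᵢ/nᵢ), where nᵢ is the stratum total.
Stratum 1 (≤ High school): n = 613; a·d/n = 81·327/613 = 43.2088; b·c/n = 124·81/613 = 16.3850
Stratum 2 (Some college): n = 754; a·d/n = 213·284/754 = 80.2281; b·c/n = 158·99/754 = 20.7454
Stratum 3 (≥ Bachelor's): n = 734; a·d/n = 37·222/734 = 11.1907; b·c/n = 364·111/734 = 55.0463
OR_MH = (43.2088 + 80.2281 + 11.1907) / (16.3850 + 20.7454 + 55.0463) = 134.6277 / 92.1767 = 1.46054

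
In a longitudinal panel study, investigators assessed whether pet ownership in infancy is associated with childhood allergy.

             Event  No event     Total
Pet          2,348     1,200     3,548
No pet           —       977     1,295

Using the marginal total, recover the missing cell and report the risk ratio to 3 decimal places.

The missing cell is in the unexposed row: 1295 − 977 = 318.
So a = 2348, b = 1200, c = 318, d = 977.
RR = [a/(a+b)] / [c/(c+d)] = (2348/3548) / (318/1295) = 0.66178/0.24556 = 2.69499

2.695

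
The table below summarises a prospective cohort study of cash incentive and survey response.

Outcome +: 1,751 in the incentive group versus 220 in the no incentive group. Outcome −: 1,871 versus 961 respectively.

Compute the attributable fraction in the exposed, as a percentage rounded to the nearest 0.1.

From the description: a = 1751, b = 1871, c = 220, d = 961.
Risk in exposed = 1751/3622 = 0.48343; risk in unexposed = 220/1181 = 0.18628.
RR = 0.48343/0.18628 = 2.59516
AR% = (RR − 1)/RR × 100 = (2.59516 − 1)/2.59516 × 100 = 61.4668%

61.5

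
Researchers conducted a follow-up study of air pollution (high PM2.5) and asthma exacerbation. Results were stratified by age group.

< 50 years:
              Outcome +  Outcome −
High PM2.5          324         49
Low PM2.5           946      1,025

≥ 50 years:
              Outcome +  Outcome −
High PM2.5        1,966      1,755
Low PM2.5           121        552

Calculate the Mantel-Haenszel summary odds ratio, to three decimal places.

OR_MH = Σ(aᵢdᵢ/nᵢ) / Σ(bᵢcᵢ/nᵢ), where nᵢ is the stratum total.
Stratum 1 (< 50 years): n = 2344; a·d/n = 324·1025/2344 = 141.6809; b·c/n = 49·946/2344 = 19.7756
Stratum 2 (≥ 50 years): n = 4394; a·d/n = 1966·552/4394 = 246.9804; b·c/n = 1755·121/4394 = 48.3284
OR_MH = (141.6809 + 246.9804) / (19.7756 + 48.3284) = 388.6613 / 68.1040 = 5.70688

5.707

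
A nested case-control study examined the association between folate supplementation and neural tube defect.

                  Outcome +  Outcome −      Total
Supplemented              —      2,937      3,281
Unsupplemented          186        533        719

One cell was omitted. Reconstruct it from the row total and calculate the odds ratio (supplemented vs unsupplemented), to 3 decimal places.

0.336

The missing cell is in the exposed row: 3281 − 2937 = 344.
So a = 344, b = 2937, c = 186, d = 533.
OR = (a·d)/(b·c) = (344 × 533) / (2937 × 186) = 183352 / 546282 = 0.33564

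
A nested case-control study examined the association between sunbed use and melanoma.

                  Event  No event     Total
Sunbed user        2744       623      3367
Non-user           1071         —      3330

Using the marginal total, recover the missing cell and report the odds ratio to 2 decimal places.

9.29

The missing cell is in the unexposed row: 3330 − 1071 = 2259.
So a = 2744, b = 623, c = 1071, d = 2259.
OR = (a·d)/(b·c) = (2744 × 2259) / (623 × 1071) = 6198696 / 667233 = 9.29015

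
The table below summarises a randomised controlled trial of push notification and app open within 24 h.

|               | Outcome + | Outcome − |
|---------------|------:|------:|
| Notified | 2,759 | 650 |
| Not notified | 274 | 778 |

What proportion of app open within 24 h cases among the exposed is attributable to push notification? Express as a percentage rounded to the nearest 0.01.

Cells: a = 2759, b = 650, c = 274, d = 778.
Risk in exposed = 2759/3409 = 0.80933; risk in unexposed = 274/1052 = 0.26046.
RR = 0.80933/0.26046 = 3.10735
AR% = (RR − 1)/RR × 100 = (3.10735 − 1)/3.10735 × 100 = 67.8182%

67.82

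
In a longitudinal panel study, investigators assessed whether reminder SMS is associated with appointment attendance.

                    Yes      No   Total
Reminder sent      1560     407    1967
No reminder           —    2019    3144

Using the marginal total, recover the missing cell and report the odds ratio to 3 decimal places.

6.879

The missing cell is in the unexposed row: 3144 − 2019 = 1125.
So a = 1560, b = 407, c = 1125, d = 2019.
OR = (a·d)/(b·c) = (1560 × 2019) / (407 × 1125) = 3149640 / 457875 = 6.87882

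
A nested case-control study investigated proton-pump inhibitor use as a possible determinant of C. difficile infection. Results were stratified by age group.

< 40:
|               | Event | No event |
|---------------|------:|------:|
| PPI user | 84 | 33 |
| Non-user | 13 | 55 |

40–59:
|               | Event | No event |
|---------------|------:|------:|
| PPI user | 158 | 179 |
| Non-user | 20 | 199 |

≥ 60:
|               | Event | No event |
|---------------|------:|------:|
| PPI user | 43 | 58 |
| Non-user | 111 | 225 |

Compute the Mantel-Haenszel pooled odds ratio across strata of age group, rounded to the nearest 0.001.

OR_MH = Σ(aᵢdᵢ/nᵢ) / Σ(bᵢcᵢ/nᵢ), where nᵢ is the stratum total.
Stratum 1 (< 40): n = 185; a·d/n = 84·55/185 = 24.9730; b·c/n = 33·13/185 = 2.3189
Stratum 2 (40–59): n = 556; a·d/n = 158·199/556 = 56.5504; b·c/n = 179·20/556 = 6.4388
Stratum 3 (≥ 60): n = 437; a·d/n = 43·225/437 = 22.1396; b·c/n = 58·111/437 = 14.7323
OR_MH = (24.9730 + 56.5504 + 22.1396) / (2.3189 + 6.4388 + 14.7323) = 103.6629 / 23.4900 = 4.41306

4.413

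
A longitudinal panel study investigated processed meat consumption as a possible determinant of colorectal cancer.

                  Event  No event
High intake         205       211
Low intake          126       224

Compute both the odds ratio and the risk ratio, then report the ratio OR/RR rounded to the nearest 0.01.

1.26

Cells: a = 205, b = 211, c = 126, d = 224.
OR = (205·224)/(211·126) = 45920/26586 = 1.72722
Risk in exposed = 205/416 = 0.49279; risk in unexposed = 126/350 = 0.36000; RR = 1.36886
OR/RR = 1.72722 / 1.36886 = 1.26180
The outcome is not rare, so the OR lies further from 1 than the RR.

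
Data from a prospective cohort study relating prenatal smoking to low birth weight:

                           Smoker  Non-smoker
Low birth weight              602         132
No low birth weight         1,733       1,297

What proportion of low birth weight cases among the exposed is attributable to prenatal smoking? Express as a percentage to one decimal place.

Reading the table with exposure as columns: a = 602 (Smoker, case), b = 1733 (Smoker, non-case), c = 132 (Non-smoker, case), d = 1297.
Risk in exposed = 602/2335 = 0.25782; risk in unexposed = 132/1429 = 0.09237.
RR = 0.25782/0.09237 = 2.79105
AR% = (RR − 1)/RR × 100 = (2.79105 − 1)/2.79105 × 100 = 64.1712%

64.2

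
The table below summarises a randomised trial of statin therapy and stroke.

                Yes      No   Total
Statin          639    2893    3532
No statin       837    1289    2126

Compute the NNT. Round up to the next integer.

Risk in treated group = 639/3532 = 0.18092; risk in control = 837/2126 = 0.39370.
Absolute risk reduction = 0.39370 − 0.18092 = 0.21278
NNT = 1 / ARR = 1 / 0.21278 = 4.700 → round up → 5

5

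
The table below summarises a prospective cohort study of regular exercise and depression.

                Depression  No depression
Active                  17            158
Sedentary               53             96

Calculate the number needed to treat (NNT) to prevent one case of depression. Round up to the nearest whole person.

Risk in treated group = 17/175 = 0.09714; risk in control = 53/149 = 0.35570.
Absolute risk reduction = 0.35570 − 0.09714 = 0.25856
NNT = 1 / ARR = 1 / 0.25856 = 3.868 → round up → 4

4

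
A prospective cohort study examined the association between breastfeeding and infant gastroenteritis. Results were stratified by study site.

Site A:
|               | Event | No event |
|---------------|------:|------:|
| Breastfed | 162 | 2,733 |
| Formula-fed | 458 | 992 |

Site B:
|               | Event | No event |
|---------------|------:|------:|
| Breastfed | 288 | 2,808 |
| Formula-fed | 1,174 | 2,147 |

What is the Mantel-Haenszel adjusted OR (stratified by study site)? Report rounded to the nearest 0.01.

0.17

OR_MH = Σ(aᵢdᵢ/nᵢ) / Σ(bᵢcᵢ/nᵢ), where nᵢ is the stratum total.
Stratum 1 (Site A): n = 4345; a·d/n = 162·992/4345 = 36.9860; b·c/n = 2733·458/4345 = 288.0815
Stratum 2 (Site B): n = 6417; a·d/n = 288·2147/6417 = 96.3590; b·c/n = 2808·1174/6417 = 513.7279
OR_MH = (36.9860 + 96.3590) / (288.0815 + 513.7279) = 133.3450 / 801.8094 = 0.16631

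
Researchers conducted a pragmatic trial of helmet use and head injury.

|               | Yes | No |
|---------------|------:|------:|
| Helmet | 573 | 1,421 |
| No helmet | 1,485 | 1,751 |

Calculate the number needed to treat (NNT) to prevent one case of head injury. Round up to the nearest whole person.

Risk in treated group = 573/1994 = 0.28736; risk in control = 1485/3236 = 0.45890.
Absolute risk reduction = 0.45890 − 0.28736 = 0.17154
NNT = 1 / ARR = 1 / 0.17154 = 5.830 → round up → 6

6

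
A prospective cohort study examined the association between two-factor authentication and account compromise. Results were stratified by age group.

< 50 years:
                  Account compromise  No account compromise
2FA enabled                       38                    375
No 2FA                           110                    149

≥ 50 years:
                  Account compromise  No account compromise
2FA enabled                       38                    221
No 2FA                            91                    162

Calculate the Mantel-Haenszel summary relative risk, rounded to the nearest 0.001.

RR_MH = Σ(aᵢ·n₀ᵢ/nᵢ) / Σ(cᵢ·n₁ᵢ/nᵢ), with n₁ᵢ = aᵢ+bᵢ (exposed), n₀ᵢ = cᵢ+dᵢ (unexposed), nᵢ = n₁ᵢ+n₀ᵢ.
Stratum 1 (< 50 years): n₁ = 413, n₀ = 259, n = 672; a·n₀/n = 38·259/672 = 14.6458; c·n₁/n = 110·413/672 = 67.6042
Stratum 2 (≥ 50 years): n₁ = 259, n₀ = 253, n = 512; a·n₀/n = 38·253/512 = 18.7773; c·n₁/n = 91·259/512 = 46.0332
RR_MH = (14.6458 + 18.7773) / (67.6042 + 46.0332) = 33.4232 / 113.6374 = 0.29412

0.294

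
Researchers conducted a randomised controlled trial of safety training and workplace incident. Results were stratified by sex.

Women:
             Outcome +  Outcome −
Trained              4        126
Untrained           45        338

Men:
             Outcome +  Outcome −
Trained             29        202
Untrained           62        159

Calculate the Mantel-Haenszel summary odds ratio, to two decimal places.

0.33

OR_MH = Σ(aᵢdᵢ/nᵢ) / Σ(bᵢcᵢ/nᵢ), where nᵢ is the stratum total.
Stratum 1 (Women): n = 513; a·d/n = 4·338/513 = 2.6355; b·c/n = 126·45/513 = 11.0526
Stratum 2 (Men): n = 452; a·d/n = 29·159/452 = 10.2013; b·c/n = 202·62/452 = 27.7080
OR_MH = (2.6355 + 10.2013) / (11.0526 + 27.7080) = 12.8368 / 38.7606 = 0.33118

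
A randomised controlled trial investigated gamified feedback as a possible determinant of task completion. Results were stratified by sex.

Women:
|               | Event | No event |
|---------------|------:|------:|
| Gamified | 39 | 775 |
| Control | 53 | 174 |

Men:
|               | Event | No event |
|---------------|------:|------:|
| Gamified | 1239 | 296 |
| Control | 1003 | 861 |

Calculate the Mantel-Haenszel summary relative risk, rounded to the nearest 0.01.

1.39

RR_MH = Σ(aᵢ·n₀ᵢ/nᵢ) / Σ(cᵢ·n₁ᵢ/nᵢ), with n₁ᵢ = aᵢ+bᵢ (exposed), n₀ᵢ = cᵢ+dᵢ (unexposed), nᵢ = n₁ᵢ+n₀ᵢ.
Stratum 1 (Women): n₁ = 814, n₀ = 227, n = 1041; a·n₀/n = 39·227/1041 = 8.5043; c·n₁/n = 53·814/1041 = 41.4428
Stratum 2 (Men): n₁ = 1535, n₀ = 1864, n = 3399; a·n₀/n = 1239·1864/3399 = 679.4634; c·n₁/n = 1003·1535/3399 = 452.9582
RR_MH = (8.5043 + 679.4634) / (41.4428 + 452.9582) = 687.9677 / 494.4011 = 1.39152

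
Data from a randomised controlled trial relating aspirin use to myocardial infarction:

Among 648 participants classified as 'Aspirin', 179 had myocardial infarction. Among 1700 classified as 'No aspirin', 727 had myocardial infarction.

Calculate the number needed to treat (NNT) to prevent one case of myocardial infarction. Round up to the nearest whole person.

Risk in treated group = 179/648 = 0.27623; risk in control = 727/1700 = 0.42765.
Absolute risk reduction = 0.42765 − 0.27623 = 0.15141
NNT = 1 / ARR = 1 / 0.15141 = 6.604 → round up → 7

7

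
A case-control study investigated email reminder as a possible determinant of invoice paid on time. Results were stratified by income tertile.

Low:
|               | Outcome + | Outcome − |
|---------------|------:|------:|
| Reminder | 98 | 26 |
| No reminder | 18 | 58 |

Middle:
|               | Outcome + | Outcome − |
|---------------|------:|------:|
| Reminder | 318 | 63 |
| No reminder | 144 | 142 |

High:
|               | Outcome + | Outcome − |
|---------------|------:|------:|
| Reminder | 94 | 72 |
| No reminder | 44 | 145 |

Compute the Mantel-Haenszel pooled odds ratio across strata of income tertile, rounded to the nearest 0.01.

5.41

OR_MH = Σ(aᵢdᵢ/nᵢ) / Σ(bᵢcᵢ/nᵢ), where nᵢ is the stratum total.
Stratum 1 (Low): n = 200; a·d/n = 98·58/200 = 28.4200; b·c/n = 26·18/200 = 2.3400
Stratum 2 (Middle): n = 667; a·d/n = 318·142/667 = 67.7001; b·c/n = 63·144/667 = 13.6012
Stratum 3 (High): n = 355; a·d/n = 94·145/355 = 38.3944; b·c/n = 72·44/355 = 8.9239
OR_MH = (28.4200 + 67.7001 + 38.3944) / (2.3400 + 13.6012 + 8.9239) = 134.5145 / 24.8651 = 5.40976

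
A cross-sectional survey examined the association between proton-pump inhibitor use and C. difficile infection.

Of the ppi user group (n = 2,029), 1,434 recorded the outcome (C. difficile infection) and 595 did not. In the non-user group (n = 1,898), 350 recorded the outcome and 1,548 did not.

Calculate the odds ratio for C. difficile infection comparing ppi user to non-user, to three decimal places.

From the description: a = 1434, b = 595, c = 350, d = 1548.
OR = (a·d)/(b·c) = (1434 × 1548) / (595 × 350) = 2219832 / 208250 = 10.65946
The odds of C. difficile infection are about 10.66 times as high in the ppi user group.

10.659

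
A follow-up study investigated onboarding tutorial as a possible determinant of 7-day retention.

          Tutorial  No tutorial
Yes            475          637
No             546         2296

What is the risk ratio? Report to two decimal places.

2.14

Reading the table with exposure as columns: a = 475 (Tutorial, case), b = 546 (Tutorial, non-case), c = 637 (No tutorial, case), d = 2296.
Risk in exposed = 475/1021 = 0.46523; risk in unexposed = 637/2933 = 0.21718.
RR = 0.46523 / 0.21718 = 2.14210
The risk among the exposed is 2.14 times that among the unexposed.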